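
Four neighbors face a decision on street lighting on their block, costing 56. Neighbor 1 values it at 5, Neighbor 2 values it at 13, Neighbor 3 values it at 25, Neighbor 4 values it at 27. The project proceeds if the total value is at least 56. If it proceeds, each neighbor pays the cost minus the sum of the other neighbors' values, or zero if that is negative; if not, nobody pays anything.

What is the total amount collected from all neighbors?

Total value 70 ≥ cost 56, so it is built.
Neighbor 1: others sum to 65; max(0, 56 - 65) = 0.
Neighbor 2: others sum to 57; max(0, 56 - 57) = 0.
Neighbor 3: others sum to 45; max(0, 56 - 45) = 11.
Neighbor 4: others sum to 43; max(0, 56 - 43) = 13.
Total collected = 0 + 0 + 11 + 13 = 24.

24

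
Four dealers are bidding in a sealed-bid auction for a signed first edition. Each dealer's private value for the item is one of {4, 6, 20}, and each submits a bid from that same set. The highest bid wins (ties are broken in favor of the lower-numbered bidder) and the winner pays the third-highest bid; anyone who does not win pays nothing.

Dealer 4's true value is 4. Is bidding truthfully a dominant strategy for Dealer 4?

Check each profile of the others' bids and compare truth against every alternative bid.
Others bid (4, 4, 4): truth gives 0, best alternative gives 0.
Others bid (4, 4, 6): truth gives 0, best alternative gives 0.
Others bid (4, 4, 20): truth gives 0, best alternative gives 0.
Others bid (4, 6, 4): truth gives 0, best alternative gives 0.
Others bid (4, 6, 6): truth gives 0, best alternative gives 0.
Others bid (4, 6, 20): truth gives 0, best alternative gives 0.
(Remaining 21 profiles checked similarly; truth is weakly best in each.)
In every case the truthful bid is at least as good as any alternative, so it is a dominant strategy.

Yes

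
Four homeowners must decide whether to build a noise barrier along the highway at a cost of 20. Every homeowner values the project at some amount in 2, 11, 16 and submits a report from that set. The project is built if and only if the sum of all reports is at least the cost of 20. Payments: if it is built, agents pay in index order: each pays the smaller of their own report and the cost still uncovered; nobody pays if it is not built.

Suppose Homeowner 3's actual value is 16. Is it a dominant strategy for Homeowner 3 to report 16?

Consider the case where Homeowner 1 reports 2, Homeowner 2 reports 2 and Homeowner 4 reports 11.
Truthful report 16: project built, pays 16, utility 16 - 16 = 0.
Report 11 instead: project built, pays 11, utility 16 - 11 = 5.
Since 5 > 0, reporting 11 is strictly better here, so truthful reporting is not dominant.

No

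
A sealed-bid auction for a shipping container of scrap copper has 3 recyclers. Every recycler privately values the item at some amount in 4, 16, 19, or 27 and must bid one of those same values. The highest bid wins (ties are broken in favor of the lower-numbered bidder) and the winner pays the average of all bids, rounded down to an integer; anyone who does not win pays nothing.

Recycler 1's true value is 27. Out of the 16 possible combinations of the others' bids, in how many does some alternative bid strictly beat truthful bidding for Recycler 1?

Others bid (4, 4): truth gives 16; bid 4 gives 23 > 16. Violating.
Others bid (4, 16): truth gives 12; bid 16 gives 15 > 12. Violating.
Others bid (4, 19): truth gives 11; bid 19 gives 13 > 11. Violating.
Others bid (16, 4): truth gives 12; bid 16 gives 15 > 12. Violating.
Others bid (4, 27): truth gives 8; no alternative beats it.
Others bid (16, 27): truth gives 4; no alternative beats it.
(Checking all 16 profiles: 9 have a profitable deviation, 7 do not.)

9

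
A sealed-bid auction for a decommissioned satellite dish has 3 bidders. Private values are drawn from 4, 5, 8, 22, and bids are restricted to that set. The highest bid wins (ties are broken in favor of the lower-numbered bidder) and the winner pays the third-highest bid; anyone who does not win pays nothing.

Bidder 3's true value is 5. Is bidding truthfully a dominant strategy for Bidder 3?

No

Consider the case where Bidder 1 bids 4 and Bidder 2 bids 5.
Truthful bid 5: loses, pays 0, utility 0.
Bid 8 instead: wins, pays 4, utility 5 - 4 = 1.
Since 1 > 0, bidding 8 is strictly better here, so truthful bidding is not dominant.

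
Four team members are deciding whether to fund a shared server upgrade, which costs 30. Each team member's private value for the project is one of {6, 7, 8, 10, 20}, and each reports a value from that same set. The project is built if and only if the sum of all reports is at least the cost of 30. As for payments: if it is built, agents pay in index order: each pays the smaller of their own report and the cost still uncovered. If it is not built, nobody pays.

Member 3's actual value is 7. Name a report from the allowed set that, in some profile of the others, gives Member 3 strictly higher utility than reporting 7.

6

Suppose Member 1 reports 6, Member 2 reports 6 and Member 4 reports 20.
Report 7: project built, pays 7, utility 7 - 7 = 0.
Report 6: project built, pays 6, utility 7 - 6 = 1.
So reporting 6 beats truth here (1 > 0).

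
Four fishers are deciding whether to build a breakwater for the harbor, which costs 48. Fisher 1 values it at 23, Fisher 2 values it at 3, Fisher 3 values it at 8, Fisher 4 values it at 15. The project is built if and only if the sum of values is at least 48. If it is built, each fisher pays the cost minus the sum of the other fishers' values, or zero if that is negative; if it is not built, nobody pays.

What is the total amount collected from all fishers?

45

Total value 49 ≥ cost 48, so it is built.
Fisher 1: others sum to 26; max(0, 48 - 26) = 22.
Fisher 2: others sum to 46; max(0, 48 - 46) = 2.
Fisher 3: others sum to 41; max(0, 48 - 41) = 7.
Fisher 4: others sum to 34; max(0, 48 - 34) = 14.
Total collected = 22 + 2 + 7 + 14 = 45.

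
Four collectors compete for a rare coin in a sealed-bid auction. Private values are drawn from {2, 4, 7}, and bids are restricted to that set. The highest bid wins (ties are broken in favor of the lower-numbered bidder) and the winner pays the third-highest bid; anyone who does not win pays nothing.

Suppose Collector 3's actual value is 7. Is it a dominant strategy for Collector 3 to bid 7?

Check each profile of the others' bids and compare truth against every alternative bid.
Others bid (2, 2, 7): truth gives 5, best alternative gives 0.
Others bid (2, 4, 2): truth gives 5, best alternative gives 0.
Others bid (4, 2, 2): truth gives 5, best alternative gives 0.
Others bid (2, 4, 4): truth gives 3, best alternative gives 0.
Others bid (2, 4, 7): truth gives 3, best alternative gives 0.
Others bid (4, 2, 4): truth gives 3, best alternative gives 0.
(Remaining 21 profiles checked similarly; truth is weakly best in each.)
In every case the truthful bid is at least as good as any alternative, so it is a dominant strategy.

Yes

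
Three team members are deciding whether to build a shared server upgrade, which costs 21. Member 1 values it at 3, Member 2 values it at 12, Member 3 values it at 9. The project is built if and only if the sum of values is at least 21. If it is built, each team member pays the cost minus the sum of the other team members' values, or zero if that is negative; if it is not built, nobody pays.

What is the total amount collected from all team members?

Total value 24 ≥ cost 21, so it is built.
Member 1: others sum to 21; max(0, 21 - 21) = 0.
Member 2: others sum to 12; max(0, 21 - 12) = 9.
Member 3: others sum to 15; max(0, 21 - 15) = 6.
Total collected = 0 + 9 + 6 = 15.

15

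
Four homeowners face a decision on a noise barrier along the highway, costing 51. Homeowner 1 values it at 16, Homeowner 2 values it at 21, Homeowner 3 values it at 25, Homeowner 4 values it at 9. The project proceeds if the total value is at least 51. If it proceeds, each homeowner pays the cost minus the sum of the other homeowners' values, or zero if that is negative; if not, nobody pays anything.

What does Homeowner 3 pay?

Total value 71 ≥ cost 51, so the project is built.
The other homeowners' values sum to 46.
Cost minus that sum is 51 - 46 = 5.

5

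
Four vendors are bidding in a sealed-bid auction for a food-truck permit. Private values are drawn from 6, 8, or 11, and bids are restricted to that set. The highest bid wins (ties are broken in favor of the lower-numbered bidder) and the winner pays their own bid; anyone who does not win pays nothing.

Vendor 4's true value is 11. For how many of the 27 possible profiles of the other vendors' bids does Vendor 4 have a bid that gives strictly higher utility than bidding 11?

1

Others bid (6, 6, 6): truth gives 0; bid 8 gives 3 > 0. Violating.
Others bid (6, 6, 8): truth gives 0; no alternative beats it.
Others bid (6, 6, 11): truth gives 0; no alternative beats it.
(Checking all 27 profiles: 1 has a profitable deviation, 26 do not.)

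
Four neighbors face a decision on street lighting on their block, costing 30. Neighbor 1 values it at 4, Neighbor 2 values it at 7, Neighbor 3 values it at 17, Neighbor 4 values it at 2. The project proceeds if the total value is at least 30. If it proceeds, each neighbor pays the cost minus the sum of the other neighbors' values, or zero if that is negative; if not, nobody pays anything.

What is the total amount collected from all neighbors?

30

Total value 30 ≥ cost 30, so it is built.
Neighbor 1: others sum to 26; max(0, 30 - 26) = 4.
Neighbor 2: others sum to 23; max(0, 30 - 23) = 7.
Neighbor 3: others sum to 13; max(0, 30 - 13) = 17.
Neighbor 4: others sum to 28; max(0, 30 - 28) = 2.
Total collected = 4 + 7 + 17 + 2 = 30.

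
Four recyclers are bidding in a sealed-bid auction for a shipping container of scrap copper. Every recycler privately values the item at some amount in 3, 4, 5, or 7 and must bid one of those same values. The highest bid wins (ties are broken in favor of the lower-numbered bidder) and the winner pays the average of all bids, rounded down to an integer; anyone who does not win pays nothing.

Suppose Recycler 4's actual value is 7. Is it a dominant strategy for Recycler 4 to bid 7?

Consider the case where Recycler 1 bids 3, Recycler 2 bids 3 and Recycler 3 bids 3.
Truthful bid 7: wins, pays 4, utility 7 - 4 = 3.
Bid 4 instead: wins, pays 3, utility 7 - 3 = 4.
Since 4 > 3, bidding 4 is strictly better here, so truthful bidding is not dominant.

No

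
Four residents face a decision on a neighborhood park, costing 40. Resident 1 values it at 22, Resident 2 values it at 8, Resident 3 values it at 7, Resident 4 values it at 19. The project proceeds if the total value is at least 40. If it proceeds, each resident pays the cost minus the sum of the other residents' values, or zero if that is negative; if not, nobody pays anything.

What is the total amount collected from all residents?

Total value 56 ≥ cost 40, so it is built.
Resident 1: others sum to 34; max(0, 40 - 34) = 6.
Resident 2: others sum to 48; max(0, 40 - 48) = 0.
Resident 3: others sum to 49; max(0, 40 - 49) = 0.
Resident 4: others sum to 37; max(0, 40 - 37) = 3.
Total collected = 6 + 0 + 0 + 3 = 9.

9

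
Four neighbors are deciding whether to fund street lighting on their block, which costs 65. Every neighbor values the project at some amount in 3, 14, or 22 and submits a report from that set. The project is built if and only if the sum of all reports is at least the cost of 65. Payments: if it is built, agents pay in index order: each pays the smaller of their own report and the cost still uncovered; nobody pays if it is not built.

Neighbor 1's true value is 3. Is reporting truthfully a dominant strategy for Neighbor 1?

Yes

Check each profile of the others' reports and compare truth against every alternative report.
Others report (14, 22, 22): truth gives 0, best alternative gives -11.
Others report (22, 14, 22): truth gives 0, best alternative gives -11.
Others report (22, 22, 14): truth gives 0, best alternative gives -11.
Others report (22, 22, 22): truth gives 0, best alternative gives -11.
Others report (3, 3, 3): truth gives 0, best alternative gives 0.
Others report (3, 3, 14): truth gives 0, best alternative gives 0.
(Remaining 21 profiles checked similarly; truth is weakly best in each.)
In every case the truthful report is at least as good as any alternative, so it is a dominant strategy.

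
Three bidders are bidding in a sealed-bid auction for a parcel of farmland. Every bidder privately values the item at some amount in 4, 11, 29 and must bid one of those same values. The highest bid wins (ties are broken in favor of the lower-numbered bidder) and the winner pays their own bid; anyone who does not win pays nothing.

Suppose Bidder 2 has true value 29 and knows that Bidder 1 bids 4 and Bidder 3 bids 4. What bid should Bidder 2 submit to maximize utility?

11

Bid 4: loses, pays 0, utility 0.
Bid 11: wins, pays 11, utility 29 - 11 = 18.
Bid 29: wins, pays 29, utility 29 - 29 = 0.
The best choice is 11 with utility 18.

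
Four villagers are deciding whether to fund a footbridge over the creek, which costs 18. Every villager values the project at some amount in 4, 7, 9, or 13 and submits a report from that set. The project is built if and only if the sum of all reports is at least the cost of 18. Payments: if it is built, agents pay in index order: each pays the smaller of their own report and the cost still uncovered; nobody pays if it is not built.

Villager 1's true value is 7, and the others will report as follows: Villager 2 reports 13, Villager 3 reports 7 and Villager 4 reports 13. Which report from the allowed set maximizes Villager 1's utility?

4

Report 4: project built, pays 4, utility 7 - 4 = 3.
Report 7: project built, pays 7, utility 7 - 7 = 0.
Report 9: project built, pays 9, utility 7 - 9 = -2.
Report 13: project built, pays 13, utility 7 - 13 = -6.
The best choice is 4 with utility 3.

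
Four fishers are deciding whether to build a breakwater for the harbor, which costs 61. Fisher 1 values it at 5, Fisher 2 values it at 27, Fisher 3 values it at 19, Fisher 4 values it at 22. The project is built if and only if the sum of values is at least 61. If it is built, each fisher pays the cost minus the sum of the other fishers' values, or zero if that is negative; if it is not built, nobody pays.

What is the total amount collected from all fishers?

32

Total value 73 ≥ cost 61, so it is built.
Fisher 1: others sum to 68; max(0, 61 - 68) = 0.
Fisher 2: others sum to 46; max(0, 61 - 46) = 15.
Fisher 3: others sum to 54; max(0, 61 - 54) = 7.
Fisher 4: others sum to 51; max(0, 61 - 51) = 10.
Total collected = 0 + 15 + 7 + 10 = 32.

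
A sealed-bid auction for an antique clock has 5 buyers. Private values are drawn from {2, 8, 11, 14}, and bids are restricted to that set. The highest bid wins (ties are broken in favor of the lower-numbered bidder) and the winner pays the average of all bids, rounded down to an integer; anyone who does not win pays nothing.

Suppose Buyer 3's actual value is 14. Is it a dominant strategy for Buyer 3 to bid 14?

No

Consider the case where Buyer 1 bids 2, Buyer 2 bids 2, Buyer 4 bids 2 and Buyer 5 bids 2.
Truthful bid 14: wins, pays 4, utility 14 - 4 = 10.
Bid 8 instead: wins, pays 3, utility 14 - 3 = 11.
Since 11 > 10, bidding 8 is strictly better here, so truthful bidding is not dominant.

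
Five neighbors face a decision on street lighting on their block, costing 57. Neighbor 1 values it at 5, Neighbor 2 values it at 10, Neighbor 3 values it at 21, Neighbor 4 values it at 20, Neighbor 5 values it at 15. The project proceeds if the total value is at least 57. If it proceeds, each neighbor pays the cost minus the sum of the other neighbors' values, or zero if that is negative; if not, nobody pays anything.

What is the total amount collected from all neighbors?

Total value 71 ≥ cost 57, so it is built.
Neighbor 1: others sum to 66; max(0, 57 - 66) = 0.
Neighbor 2: others sum to 61; max(0, 57 - 61) = 0.
Neighbor 3: others sum to 50; max(0, 57 - 50) = 7.
Neighbor 4: others sum to 51; max(0, 57 - 51) = 6.
Neighbor 5: others sum to 56; max(0, 57 - 56) = 1.
Total collected = 0 + 0 + 7 + 6 + 1 = 14.

14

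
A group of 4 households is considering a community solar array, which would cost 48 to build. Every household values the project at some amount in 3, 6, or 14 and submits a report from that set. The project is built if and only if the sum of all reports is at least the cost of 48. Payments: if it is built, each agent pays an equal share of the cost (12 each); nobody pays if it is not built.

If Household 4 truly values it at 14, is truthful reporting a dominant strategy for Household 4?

Check each profile of the others' reports and compare truth against every alternative report.
Others report (6, 14, 14): truth gives 2, best alternative gives 0.
Others report (14, 6, 14): truth gives 2, best alternative gives 0.
Others report (14, 14, 6): truth gives 2, best alternative gives 0.
Others report (14, 14, 14): truth gives 2, best alternative gives 2.
Others report (3, 3, 3): truth gives 0, best alternative gives 0.
Others report (3, 3, 6): truth gives 0, best alternative gives 0.
(Remaining 21 profiles checked similarly; truth is weakly best in each.)
In every case the truthful report is at least as good as any alternative, so it is a dominant strategy.

Yes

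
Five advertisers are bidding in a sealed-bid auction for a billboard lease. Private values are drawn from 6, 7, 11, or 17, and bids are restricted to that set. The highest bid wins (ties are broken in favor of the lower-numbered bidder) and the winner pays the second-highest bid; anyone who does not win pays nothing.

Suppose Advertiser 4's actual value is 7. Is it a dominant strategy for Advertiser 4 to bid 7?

Check each profile of the others' bids and compare truth against every alternative bid.
Others bid (6, 6, 6, 6): truth gives 1, best alternative gives 1.
Others bid (6, 6, 6, 7): truth gives 0, best alternative gives 0.
Others bid (6, 6, 6, 11): truth gives 0, best alternative gives 0.
Others bid (6, 6, 6, 17): truth gives 0, best alternative gives 0.
Others bid (6, 6, 7, 6): truth gives 0, best alternative gives 0.
Others bid (6, 6, 7, 7): truth gives 0, best alternative gives 0.
(Remaining 250 profiles checked similarly; truth is weakly best in each.)
In every case the truthful bid is at least as good as any alternative, so it is a dominant strategy.

Yes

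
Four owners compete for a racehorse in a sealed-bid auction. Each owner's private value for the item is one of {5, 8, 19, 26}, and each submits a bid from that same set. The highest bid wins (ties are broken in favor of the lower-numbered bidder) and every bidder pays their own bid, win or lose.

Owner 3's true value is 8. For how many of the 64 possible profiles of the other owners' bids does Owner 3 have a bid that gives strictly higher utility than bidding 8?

62

Others bid (5, 5, 19): truth gives -8; bid 5 gives -5 > -8. Violating.
Others bid (5, 5, 26): truth gives -8; bid 5 gives -5 > -8. Violating.
Others bid (5, 8, 5): truth gives -8; bid 5 gives -5 > -8. Violating.
Others bid (5, 8, 8): truth gives -8; bid 5 gives -5 > -8. Violating.
Others bid (5, 5, 5): truth gives 0; no alternative beats it.
Others bid (5, 5, 8): truth gives 0; no alternative beats it.
(Checking all 64 profiles: 62 have a profitable deviation, 2 do not.)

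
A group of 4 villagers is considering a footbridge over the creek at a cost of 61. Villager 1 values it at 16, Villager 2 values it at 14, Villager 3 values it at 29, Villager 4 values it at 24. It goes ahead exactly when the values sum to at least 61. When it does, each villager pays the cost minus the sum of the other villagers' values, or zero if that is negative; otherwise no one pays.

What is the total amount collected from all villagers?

Total value 83 ≥ cost 61, so it is built.
Villager 1: others sum to 67; max(0, 61 - 67) = 0.
Villager 2: others sum to 69; max(0, 61 - 69) = 0.
Villager 3: others sum to 54; max(0, 61 - 54) = 7.
Villager 4: others sum to 59; max(0, 61 - 59) = 2.
Total collected = 0 + 0 + 7 + 2 = 9.

9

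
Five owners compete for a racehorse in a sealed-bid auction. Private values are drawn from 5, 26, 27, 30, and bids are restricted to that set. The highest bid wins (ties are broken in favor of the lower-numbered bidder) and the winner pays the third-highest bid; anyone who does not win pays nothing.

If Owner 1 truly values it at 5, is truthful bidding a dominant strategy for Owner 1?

Yes

Check each profile of the others' bids and compare truth against every alternative bid.
Others bid (5, 5, 26, 26): truth gives 0, best alternative gives -21.
Others bid (5, 26, 5, 26): truth gives 0, best alternative gives -21.
Others bid (5, 26, 26, 5): truth gives 0, best alternative gives -21.
Others bid (5, 26, 26, 26): truth gives 0, best alternative gives -21.
Others bid (26, 5, 5, 26): truth gives 0, best alternative gives -21.
Others bid (26, 5, 26, 5): truth gives 0, best alternative gives -21.
(Remaining 250 profiles checked similarly; truth is weakly best in each.)
In every case the truthful bid is at least as good as any alternative, so it is a dominant strategy.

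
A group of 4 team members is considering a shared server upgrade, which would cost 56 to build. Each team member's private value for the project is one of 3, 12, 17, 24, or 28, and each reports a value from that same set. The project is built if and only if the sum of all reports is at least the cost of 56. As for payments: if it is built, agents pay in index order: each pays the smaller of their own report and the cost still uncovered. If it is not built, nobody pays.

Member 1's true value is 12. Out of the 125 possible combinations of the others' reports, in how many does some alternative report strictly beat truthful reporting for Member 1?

Others report (3, 24, 28): truth gives 0; report 3 gives 9 > 0. Violating.
Others report (3, 28, 24): truth gives 0; report 3 gives 9 > 0. Violating.
Others report (3, 28, 28): truth gives 0; report 3 gives 9 > 0. Violating.
Others report (12, 17, 24): truth gives 0; report 3 gives 9 > 0. Violating.
Others report (3, 3, 3): truth gives 0; no alternative beats it.
Others report (3, 3, 12): truth gives 0; no alternative beats it.
(Checking all 125 profiles: 59 have a profitable deviation, 66 do not.)

59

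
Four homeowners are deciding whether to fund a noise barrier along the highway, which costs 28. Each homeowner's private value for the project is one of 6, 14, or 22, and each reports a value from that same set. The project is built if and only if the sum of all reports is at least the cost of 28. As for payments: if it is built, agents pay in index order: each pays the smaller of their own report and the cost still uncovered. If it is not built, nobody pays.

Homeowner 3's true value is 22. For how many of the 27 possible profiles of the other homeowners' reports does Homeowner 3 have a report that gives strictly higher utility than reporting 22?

Others report (6, 6, 6): truth gives 6; report 14 gives 8 > 6. Violating.
Others report (6, 6, 14): truth gives 6; report 6 gives 16 > 6. Violating.
Others report (6, 6, 22): truth gives 6; report 6 gives 16 > 6. Violating.
Others report (6, 14, 6): truth gives 14; report 6 gives 16 > 14. Violating.
Others report (6, 22, 6): truth gives 22; no alternative beats it.
Others report (6, 22, 14): truth gives 22; no alternative beats it.
(Checking all 27 profiles: 9 have a profitable deviation, 18 do not.)

9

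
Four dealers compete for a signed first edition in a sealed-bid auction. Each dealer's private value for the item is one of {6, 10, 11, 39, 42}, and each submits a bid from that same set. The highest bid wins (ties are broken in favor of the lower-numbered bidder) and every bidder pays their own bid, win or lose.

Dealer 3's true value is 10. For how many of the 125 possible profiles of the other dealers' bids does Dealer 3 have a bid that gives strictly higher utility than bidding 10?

123

Others bid (6, 6, 11): truth gives -10; bid 11 gives -1 > -10. Violating.
Others bid (6, 6, 39): truth gives -10; bid 6 gives -6 > -10. Violating.
Others bid (6, 6, 42): truth gives -10; bid 6 gives -6 > -10. Violating.
Others bid (6, 10, 6): truth gives -10; bid 11 gives -1 > -10. Violating.
Others bid (6, 6, 6): truth gives 0; no alternative beats it.
Others bid (6, 6, 10): truth gives 0; no alternative beats it.
(Checking all 125 profiles: 123 have a profitable deviation, 2 do not.)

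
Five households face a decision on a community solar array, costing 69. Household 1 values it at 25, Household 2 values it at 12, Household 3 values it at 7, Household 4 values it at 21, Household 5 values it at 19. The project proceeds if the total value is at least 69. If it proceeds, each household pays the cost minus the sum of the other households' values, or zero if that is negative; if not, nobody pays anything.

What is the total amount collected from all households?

Total value 84 ≥ cost 69, so it is built.
Household 1: others sum to 59; max(0, 69 - 59) = 10.
Household 2: others sum to 72; max(0, 69 - 72) = 0.
Household 3: others sum to 77; max(0, 69 - 77) = 0.
Household 4: others sum to 63; max(0, 69 - 63) = 6.
Household 5: others sum to 65; max(0, 69 - 65) = 4.
Total collected = 10 + 0 + 0 + 6 + 4 = 20.

20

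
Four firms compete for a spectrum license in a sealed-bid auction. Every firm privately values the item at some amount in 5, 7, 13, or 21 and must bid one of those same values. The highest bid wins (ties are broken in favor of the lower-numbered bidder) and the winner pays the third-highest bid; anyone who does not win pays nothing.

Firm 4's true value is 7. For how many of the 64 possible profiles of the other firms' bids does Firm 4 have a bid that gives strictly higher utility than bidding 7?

Others bid (5, 5, 7): truth gives 0; bid 13 gives 2 > 0. Violating.
Others bid (5, 5, 13): truth gives 0; bid 21 gives 2 > 0. Violating.
Others bid (5, 7, 5): truth gives 0; bid 13 gives 2 > 0. Violating.
Others bid (5, 13, 5): truth gives 0; bid 21 gives 2 > 0. Violating.
Others bid (5, 5, 5): truth gives 2; no alternative beats it.
Others bid (5, 5, 21): truth gives 0; no alternative beats it.
(Checking all 64 profiles: 6 have a profitable deviation, 58 do not.)

6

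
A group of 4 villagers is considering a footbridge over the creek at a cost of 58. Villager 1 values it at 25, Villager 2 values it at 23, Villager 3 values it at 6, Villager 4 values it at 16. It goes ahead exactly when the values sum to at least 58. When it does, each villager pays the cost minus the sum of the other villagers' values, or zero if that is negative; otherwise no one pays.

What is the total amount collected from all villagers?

28

Total value 70 ≥ cost 58, so it is built.
Villager 1: others sum to 45; max(0, 58 - 45) = 13.
Villager 2: others sum to 47; max(0, 58 - 47) = 11.
Villager 3: others sum to 64; max(0, 58 - 64) = 0.
Villager 4: others sum to 54; max(0, 58 - 54) = 4.
Total collected = 13 + 11 + 0 + 4 = 28.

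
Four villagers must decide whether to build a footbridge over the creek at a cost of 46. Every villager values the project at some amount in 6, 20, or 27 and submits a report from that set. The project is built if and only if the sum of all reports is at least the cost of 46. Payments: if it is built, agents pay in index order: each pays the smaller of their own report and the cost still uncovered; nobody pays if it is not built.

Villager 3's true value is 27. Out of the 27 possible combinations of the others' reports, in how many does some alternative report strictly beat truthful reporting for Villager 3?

Others report (6, 6, 20): truth gives 0; report 20 gives 7 > 0. Violating.
Others report (6, 6, 27): truth gives 0; report 20 gives 7 > 0. Violating.
Others report (6, 20, 20): truth gives 7; report 6 gives 21 > 7. Violating.
Others report (6, 20, 27): truth gives 7; report 6 gives 21 > 7. Violating.
Others report (6, 6, 6): truth gives 0; no alternative beats it.
Others report (6, 20, 6): truth gives 7; no alternative beats it.
(Checking all 27 profiles: 10 have a profitable deviation, 17 do not.)

10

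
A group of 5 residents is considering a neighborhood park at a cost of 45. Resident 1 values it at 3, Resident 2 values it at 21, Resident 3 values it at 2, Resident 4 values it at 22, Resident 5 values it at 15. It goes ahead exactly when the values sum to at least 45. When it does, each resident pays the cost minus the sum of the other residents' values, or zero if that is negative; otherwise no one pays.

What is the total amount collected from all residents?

Total value 63 ≥ cost 45, so it is built.
Resident 1: others sum to 60; max(0, 45 - 60) = 0.
Resident 2: others sum to 42; max(0, 45 - 42) = 3.
Resident 3: others sum to 61; max(0, 45 - 61) = 0.
Resident 4: others sum to 41; max(0, 45 - 41) = 4.
Resident 5: others sum to 48; max(0, 45 - 48) = 0.
Total collected = 0 + 3 + 0 + 4 + 0 = 7.

7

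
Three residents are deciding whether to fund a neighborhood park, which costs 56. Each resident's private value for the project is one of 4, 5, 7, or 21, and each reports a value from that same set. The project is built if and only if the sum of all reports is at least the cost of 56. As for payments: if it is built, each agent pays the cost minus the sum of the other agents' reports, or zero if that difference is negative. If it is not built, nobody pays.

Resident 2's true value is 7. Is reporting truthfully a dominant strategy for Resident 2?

Yes

Check each profile of the others' reports and compare truth against every alternative report.
Others report (4, 4): truth gives 0, best alternative gives 0.
Others report (4, 5): truth gives 0, best alternative gives 0.
Others report (4, 7): truth gives 0, best alternative gives 0.
Others report (4, 21): truth gives 0, best alternative gives 0.
Others report (5, 4): truth gives 0, best alternative gives 0.
Others report (5, 5): truth gives 0, best alternative gives 0.
(Remaining 10 profiles checked similarly; truth is weakly best in each.)
In every case the truthful report is at least as good as any alternative, so it is a dominant strategy.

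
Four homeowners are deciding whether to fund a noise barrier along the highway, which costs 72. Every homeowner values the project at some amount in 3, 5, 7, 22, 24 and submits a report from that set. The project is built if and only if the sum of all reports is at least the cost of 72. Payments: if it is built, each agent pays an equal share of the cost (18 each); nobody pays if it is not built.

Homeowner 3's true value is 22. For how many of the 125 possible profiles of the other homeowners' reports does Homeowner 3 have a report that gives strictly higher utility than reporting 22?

9

Others report (3, 22, 24): truth gives 0; report 24 gives 4 > 0. Violating.
Others report (3, 24, 22): truth gives 0; report 24 gives 4 > 0. Violating.
Others report (5, 22, 22): truth gives 0; report 24 gives 4 > 0. Violating.
Others report (22, 3, 24): truth gives 0; report 24 gives 4 > 0. Violating.
Others report (3, 3, 3): truth gives 0; no alternative beats it.
Others report (3, 3, 5): truth gives 0; no alternative beats it.
(Checking all 125 profiles: 9 have a profitable deviation, 116 do not.)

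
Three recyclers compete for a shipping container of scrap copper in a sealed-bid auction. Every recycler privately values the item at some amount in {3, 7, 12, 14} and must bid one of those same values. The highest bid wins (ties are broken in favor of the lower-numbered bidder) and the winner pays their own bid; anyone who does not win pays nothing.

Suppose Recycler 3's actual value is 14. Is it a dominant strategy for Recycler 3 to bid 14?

Consider the case where Recycler 1 bids 3 and Recycler 2 bids 3.
Truthful bid 14: wins, pays 14, utility 14 - 14 = 0.
Bid 7 instead: wins, pays 7, utility 14 - 7 = 7.
Since 7 > 0, bidding 7 is strictly better here, so truthful bidding is not dominant.

No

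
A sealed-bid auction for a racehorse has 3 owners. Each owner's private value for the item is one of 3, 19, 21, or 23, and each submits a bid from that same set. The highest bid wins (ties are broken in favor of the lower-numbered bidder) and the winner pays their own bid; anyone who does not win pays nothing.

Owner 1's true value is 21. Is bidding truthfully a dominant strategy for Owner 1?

Consider the case where Owner 2 bids 3 and Owner 3 bids 3.
Truthful bid 21: wins, pays 21, utility 21 - 21 = 0.
Bid 3 instead: wins, pays 3, utility 21 - 3 = 18.
Since 18 > 0, bidding 3 is strictly better here, so truthful bidding is not dominant.

No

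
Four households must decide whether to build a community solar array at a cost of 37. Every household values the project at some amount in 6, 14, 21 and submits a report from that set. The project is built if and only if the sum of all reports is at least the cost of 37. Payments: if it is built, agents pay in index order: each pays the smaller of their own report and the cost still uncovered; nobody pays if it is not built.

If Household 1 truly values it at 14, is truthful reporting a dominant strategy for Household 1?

No

Consider the case where Household 2 reports 6, Household 3 reports 6 and Household 4 reports 21.
Truthful report 14: project built, pays 14, utility 14 - 14 = 0.
Report 6 instead: project built, pays 6, utility 14 - 6 = 8.
Since 8 > 0, reporting 6 is strictly better here, so truthful reporting is not dominant.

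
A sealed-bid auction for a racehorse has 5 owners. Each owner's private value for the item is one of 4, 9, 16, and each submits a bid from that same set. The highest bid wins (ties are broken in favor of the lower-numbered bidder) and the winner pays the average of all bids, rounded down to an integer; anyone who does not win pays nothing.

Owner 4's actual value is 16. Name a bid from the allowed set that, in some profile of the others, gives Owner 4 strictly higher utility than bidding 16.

Suppose Owner 1 bids 4, Owner 2 bids 4, Owner 3 bids 4 and Owner 5 bids 4.
Bid 16: wins, pays 6, utility 16 - 6 = 10.
Bid 9: wins, pays 5, utility 16 - 5 = 11.
So bidding 9 beats truth here (11 > 10).

9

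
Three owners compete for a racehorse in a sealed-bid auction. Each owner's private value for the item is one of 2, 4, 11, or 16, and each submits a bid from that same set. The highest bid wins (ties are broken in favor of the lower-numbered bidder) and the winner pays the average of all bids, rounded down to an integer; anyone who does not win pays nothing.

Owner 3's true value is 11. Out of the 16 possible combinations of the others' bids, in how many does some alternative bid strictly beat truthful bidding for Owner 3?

Others bid (2, 2): truth gives 6; bid 4 gives 9 > 6. Violating.
Others bid (2, 11): truth gives 0; bid 16 gives 2 > 0. Violating.
Others bid (4, 11): truth gives 0; bid 16 gives 1 > 0. Violating.
Others bid (11, 2): truth gives 0; bid 16 gives 2 > 0. Violating.
Others bid (2, 4): truth gives 6; no alternative beats it.
Others bid (2, 16): truth gives 0; no alternative beats it.
(Checking all 16 profiles: 5 have a profitable deviation, 11 do not.)

5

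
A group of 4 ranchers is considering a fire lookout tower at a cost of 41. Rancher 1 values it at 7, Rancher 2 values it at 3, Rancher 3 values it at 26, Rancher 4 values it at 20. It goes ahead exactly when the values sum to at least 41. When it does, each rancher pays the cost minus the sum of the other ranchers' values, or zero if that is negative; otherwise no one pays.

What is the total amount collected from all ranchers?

Total value 56 ≥ cost 41, so it is built.
Rancher 1: others sum to 49; max(0, 41 - 49) = 0.
Rancher 2: others sum to 53; max(0, 41 - 53) = 0.
Rancher 3: others sum to 30; max(0, 41 - 30) = 11.
Rancher 4: others sum to 36; max(0, 41 - 36) = 5.
Total collected = 0 + 0 + 11 + 5 = 16.

16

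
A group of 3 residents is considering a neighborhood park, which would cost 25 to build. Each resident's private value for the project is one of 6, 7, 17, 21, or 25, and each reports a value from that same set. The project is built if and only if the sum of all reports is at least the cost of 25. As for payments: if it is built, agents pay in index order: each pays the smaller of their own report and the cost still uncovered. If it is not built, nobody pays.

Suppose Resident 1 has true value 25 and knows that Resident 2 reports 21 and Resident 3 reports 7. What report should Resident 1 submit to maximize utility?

Report 6: project built, pays 6, utility 25 - 6 = 19.
Report 7: project built, pays 7, utility 25 - 7 = 18.
Report 17: project built, pays 17, utility 25 - 17 = 8.
Report 21: project built, pays 21, utility 25 - 21 = 4.
Report 25: project built, pays 25, utility 25 - 25 = 0.
The best choice is 6 with utility 19.

6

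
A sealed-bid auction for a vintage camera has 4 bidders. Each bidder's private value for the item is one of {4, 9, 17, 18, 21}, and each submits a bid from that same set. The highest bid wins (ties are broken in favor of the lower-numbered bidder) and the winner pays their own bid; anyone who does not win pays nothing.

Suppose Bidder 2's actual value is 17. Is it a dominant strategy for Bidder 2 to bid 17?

No

Consider the case where Bidder 1 bids 4, Bidder 3 bids 4 and Bidder 4 bids 4.
Truthful bid 17: wins, pays 17, utility 17 - 17 = 0.
Bid 9 instead: wins, pays 9, utility 17 - 9 = 8.
Since 8 > 0, bidding 9 is strictly better here, so truthful bidding is not dominant.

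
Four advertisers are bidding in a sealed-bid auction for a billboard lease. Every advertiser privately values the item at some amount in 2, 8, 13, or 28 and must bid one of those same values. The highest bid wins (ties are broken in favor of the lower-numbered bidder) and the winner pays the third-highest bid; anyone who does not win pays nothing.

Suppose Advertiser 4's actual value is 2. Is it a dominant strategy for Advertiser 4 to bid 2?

Check each profile of the others' bids and compare truth against every alternative bid.
Others bid (2, 2, 2): truth gives 0, best alternative gives 0.
Others bid (2, 2, 8): truth gives 0, best alternative gives 0.
Others bid (2, 2, 13): truth gives 0, best alternative gives 0.
Others bid (2, 2, 28): truth gives 0, best alternative gives 0.
Others bid (2, 8, 2): truth gives 0, best alternative gives 0.
Others bid (2, 8, 8): truth gives 0, best alternative gives 0.
(Remaining 58 profiles checked similarly; truth is weakly best in each.)
In every case the truthful bid is at least as good as any alternative, so it is a dominant strategy.

Yes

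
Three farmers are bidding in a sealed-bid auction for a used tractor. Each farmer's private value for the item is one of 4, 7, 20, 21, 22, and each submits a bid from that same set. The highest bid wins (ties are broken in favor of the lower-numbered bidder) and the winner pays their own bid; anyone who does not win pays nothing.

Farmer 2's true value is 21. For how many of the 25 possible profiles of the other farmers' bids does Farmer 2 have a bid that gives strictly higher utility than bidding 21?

Others bid (4, 4): truth gives 0; bid 7 gives 14 > 0. Violating.
Others bid (4, 7): truth gives 0; bid 7 gives 14 > 0. Violating.
Others bid (4, 20): truth gives 0; bid 20 gives 1 > 0. Violating.
Others bid (7, 4): truth gives 0; bid 20 gives 1 > 0. Violating.
Others bid (4, 21): truth gives 0; no alternative beats it.
Others bid (4, 22): truth gives 0; no alternative beats it.
(Checking all 25 profiles: 6 have a profitable deviation, 19 do not.)

6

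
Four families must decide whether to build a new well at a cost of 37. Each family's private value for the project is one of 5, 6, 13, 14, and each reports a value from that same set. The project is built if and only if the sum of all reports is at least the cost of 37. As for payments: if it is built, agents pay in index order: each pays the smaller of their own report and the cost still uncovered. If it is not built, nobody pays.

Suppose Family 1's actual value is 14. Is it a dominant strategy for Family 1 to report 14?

Consider the case where Family 2 reports 5, Family 3 reports 5 and Family 4 reports 14.
Truthful report 14: project built, pays 14, utility 14 - 14 = 0.
Report 13 instead: project built, pays 13, utility 14 - 13 = 1.
Since 1 > 0, reporting 13 is strictly better here, so truthful reporting is not dominant.

No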